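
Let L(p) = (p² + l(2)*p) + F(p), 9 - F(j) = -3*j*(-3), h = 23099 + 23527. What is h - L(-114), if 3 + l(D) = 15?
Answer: 33963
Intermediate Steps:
h = 46626
l(D) = 12 (l(D) = -3 + 15 = 12)
F(j) = 9 - 9*j (F(j) = 9 - (-3*j)*(-3) = 9 - 9*j)
L(p) = 9 + p² + 3*p (L(p) = (p² + 12*p) + (9 - 9*p) = 9 + p² + 3*p)
h - L(-114) = 46626 - (9 + (-114)² + 3*(-114)) = 46626 - (9 + 12996 - 342) = 46626 - 1*12663 = 46626 - 12663 = 33963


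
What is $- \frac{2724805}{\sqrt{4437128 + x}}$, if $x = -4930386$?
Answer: $\frac{2724805 i \sqrt{493258}}{493258} \approx 3879.7 i$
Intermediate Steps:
$- \frac{2724805}{\sqrt{4437128 + x}} = - \frac{2724805}{\sqrt{4437128 - 4930386}} = - \frac{2724805}{\sqrt{-493258}} = - \frac{2724805}{i \sqrt{493258}} = - 2724805 \left(- \frac{i \sqrt{493258}}{493258}\right) = \frac{2724805 i \sqrt{493258}}{493258}$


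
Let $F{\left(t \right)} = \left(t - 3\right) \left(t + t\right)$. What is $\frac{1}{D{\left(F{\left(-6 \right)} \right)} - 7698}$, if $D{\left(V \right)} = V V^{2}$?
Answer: $\frac{1}{1252014} \approx 7.9871 \cdot 10^{-7}$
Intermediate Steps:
$F{\left(t \right)} = 2 t \left(-3 + t\right)$ ($F{\left(t \right)} = \left(-3 + t\right) 2 t = 2 t \left(-3 + t\right)$)
$D{\left(V \right)} = V^{3}$
$\frac{1}{D{\left(F{\left(-6 \right)} \right)} - 7698} = \frac{1}{\left(2 \left(-6\right) \left(-3 - 6\right)\right)^{3} - 7698} = \frac{1}{\left(2 \left(-6\right) \left(-9\right)\right)^{3} - 7698} = \frac{1}{108^{3} - 7698} = \frac{1}{1259712 - 7698} = \frac{1}{1252014}$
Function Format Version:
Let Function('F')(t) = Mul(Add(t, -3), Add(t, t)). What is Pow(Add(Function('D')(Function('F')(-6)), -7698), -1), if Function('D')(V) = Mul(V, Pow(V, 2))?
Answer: Rational(1, 1252014) ≈ 7.9871e-7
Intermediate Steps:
Function('F')(t) = Mul(2, t, Add(-3, t)) (Function('F')(t) = Mul(Add(-3, t), Mul(2, t)) = Mul(2, t, Add(-3, t)))
Function('D')(V) = Pow(V, 3)
Pow(Add(Function('D')(Function('F')(-6)), -7698), -1) = Pow(Add(Pow(Mul(2, -6, Add(-3, -6)), 3), -7698), -1) = Pow(Add(Pow(Mul(2, -6, -9), 3), -7698), -1) = Pow(Add(Pow(108, 3), -7698), -1) = Pow(Add(1259712, -7698), -1) = Pow(1252014, -1) = Rational(1, 1252014)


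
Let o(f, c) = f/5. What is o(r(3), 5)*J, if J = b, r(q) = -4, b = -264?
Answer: 1056/5 ≈ 211.20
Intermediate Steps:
J = -264
o(f, c) = f/5 (o(f, c) = f*(⅕) = f/5)
o(r(3), 5)*J = ((⅕)*(-4))*(-264) = -⅘*(-264) = 1056/5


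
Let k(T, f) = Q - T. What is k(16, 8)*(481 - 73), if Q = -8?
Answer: -9792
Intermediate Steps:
k(T, f) = -8 - T
k(16, 8)*(481 - 73) = (-8 - 1*16)*(481 - 73) = (-8 - 16)*408 = -24*408 = -9792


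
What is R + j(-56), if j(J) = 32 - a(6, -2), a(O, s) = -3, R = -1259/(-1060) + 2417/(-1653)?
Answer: 60845407/1752180 ≈ 34.726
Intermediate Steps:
R = -480893/1752180 (R = -1259*(-1/1060) + 2417*(-1/1653) = 1259/1060 - 2417/1653 = -480893/1752180 ≈ -0.27445)
j(J) = 35 (j(J) = 32 - 1*(-3) = 32 + 3 = 35)
R + j(-56) = -480893/1752180 + 35 = 60845407/1752180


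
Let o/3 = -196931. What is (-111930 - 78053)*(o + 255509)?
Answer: 63698260172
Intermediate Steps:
o = -590793 (o = 3*(-196931) = -590793)
(-111930 - 78053)*(o + 255509) = (-111930 - 78053)*(-590793 + 255509) = -189983*(-335284) = 63698260172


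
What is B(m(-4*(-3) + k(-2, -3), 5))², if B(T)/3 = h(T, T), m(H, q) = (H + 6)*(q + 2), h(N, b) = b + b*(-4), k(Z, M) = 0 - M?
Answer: 1750329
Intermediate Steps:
k(Z, M) = -M
h(N, b) = -3*b (h(N, b) = b - 4*b = -3*b)
m(H, q) = (2 + q)*(6 + H) (m(H, q) = (6 + H)*(2 + q) = (2 + q)*(6 + H))
B(T) = -9*T (B(T) = 3*(-3*T) = -9*T)
B(m(-4*(-3) + k(-2, -3), 5))² = (-9*(12 + 2*(-4*(-3) - 1*(-3)) + 6*5 + (-4*(-3) - 1*(-3))*5))² = (-9*(12 + 2*(12 + 3) + 30 + (12 + 3)*5))² = (-9*(12 + 2*15 + 30 + 15*5))² = (-9*(12 + 30 + 30 + 75))² = (-9*147)² = (-1323)² = 1750329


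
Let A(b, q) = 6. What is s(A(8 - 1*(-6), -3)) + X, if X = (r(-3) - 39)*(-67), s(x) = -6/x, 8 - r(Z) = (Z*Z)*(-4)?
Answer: -336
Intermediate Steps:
r(Z) = 8 + 4*Z² (r(Z) = 8 - Z*Z*(-4) = 8 - Z²*(-4) = 8 - (-4)*Z² = 8 + 4*Z²)
X = -335 (X = ((8 + 4*(-3)²) - 39)*(-67) = ((8 + 4*9) - 39)*(-67) = ((8 + 36) - 39)*(-67) = (44 - 39)*(-67) = 5*(-67) = -335)
s(A(8 - 1*(-6), -3)) + X = -6/6 - 335 = -6*⅙ - 335 = -1 - 335 = -336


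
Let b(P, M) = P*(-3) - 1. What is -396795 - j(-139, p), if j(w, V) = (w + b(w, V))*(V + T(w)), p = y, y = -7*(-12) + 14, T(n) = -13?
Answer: -420340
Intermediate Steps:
y = 98 (y = 84 + 14 = 98)
b(P, M) = -1 - 3*P (b(P, M) = -3*P - 1 = -1 - 3*P)
p = 98
j(w, V) = (-1 - 2*w)*(-13 + V) (j(w, V) = (w + (-1 - 3*w))*(V - 13) = (-1 - 2*w)*(-13 + V))
-396795 - j(-139, p) = -396795 - (13 - 1*98 + 26*(-139) - 2*98*(-139)) = -396795 - (13 - 98 - 3614 + 27244) = -396795 - 1*23545 = -396795 - 23545 = -420340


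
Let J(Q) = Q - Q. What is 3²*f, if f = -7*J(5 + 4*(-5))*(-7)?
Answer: 0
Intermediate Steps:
J(Q) = 0
f = 0 (f = -7*0*(-7) = 0*(-7) = 0)
3²*f = 3²*0 = 9*0 = 0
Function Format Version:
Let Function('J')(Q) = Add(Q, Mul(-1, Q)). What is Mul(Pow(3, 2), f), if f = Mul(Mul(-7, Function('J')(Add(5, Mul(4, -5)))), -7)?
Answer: 0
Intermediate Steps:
Function('J')(Q) = 0
f = 0 (f = Mul(Mul(-7, 0), -7) = Mul(0, -7) = 0)
Mul(Pow(3, 2), f) = Mul(Pow(3, 2), 0) = Mul(9, 0) = 0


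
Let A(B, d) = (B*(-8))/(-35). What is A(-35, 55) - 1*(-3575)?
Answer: 3567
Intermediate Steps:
A(B, d) = 8*B/35 (A(B, d) = -8*B*(-1/35) = 8*B/35)
A(-35, 55) - 1*(-3575) = (8/35)*(-35) - 1*(-3575) = -8 + 3575 = 3567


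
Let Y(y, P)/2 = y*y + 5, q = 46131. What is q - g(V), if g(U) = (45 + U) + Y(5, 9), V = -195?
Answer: 46221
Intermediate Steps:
Y(y, P) = 10 + 2*y² (Y(y, P) = 2*(y*y + 5) = 2*(y² + 5) = 2*(5 + y²) = 10 + 2*y²)
g(U) = 105 + U (g(U) = (45 + U) + (10 + 2*5²) = (45 + U) + (10 + 2*25) = (45 + U) + (10 + 50) = (45 + U) + 60 = 105 + U)
q - g(V) = 46131 - (105 - 195) = 46131 - 1*(-90) = 46131 + 90 = 46221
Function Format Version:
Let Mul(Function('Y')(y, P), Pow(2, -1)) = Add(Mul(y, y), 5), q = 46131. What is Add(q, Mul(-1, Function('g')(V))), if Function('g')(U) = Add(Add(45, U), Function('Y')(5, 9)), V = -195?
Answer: 46221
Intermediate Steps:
Function('Y')(y, P) = Add(10, Mul(2, Pow(y, 2))) (Function('Y')(y, P) = Mul(2, Add(Mul(y, y), 5)) = Mul(2, Add(Pow(y, 2), 5)) = Mul(2, Add(5, Pow(y, 2))) = Add(10, Mul(2, Pow(y, 2))))
Function('g')(U) = Add(105, U) (Function('g')(U) = Add(Add(45, U), Add(10, Mul(2, Pow(5, 2)))) = Add(Add(45, U), Add(10, Mul(2, 25))) = Add(Add(45, U), Add(10, 50)) = Add(Add(45, U), 60) = Add(105, U))
Add(q, Mul(-1, Function('g')(V))) = Add(46131, Mul(-1, Add(105, -195))) = Add(46131, Mul(-1, -90)) = Add(46131, 90) = 46221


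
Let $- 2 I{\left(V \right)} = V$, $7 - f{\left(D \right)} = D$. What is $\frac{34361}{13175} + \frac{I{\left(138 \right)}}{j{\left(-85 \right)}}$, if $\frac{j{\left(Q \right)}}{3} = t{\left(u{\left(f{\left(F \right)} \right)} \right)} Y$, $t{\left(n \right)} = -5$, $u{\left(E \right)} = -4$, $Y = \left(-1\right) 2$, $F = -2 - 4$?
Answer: $\frac{8117}{26350} \approx 0.30805$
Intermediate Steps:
$F = -6$
$Y = -2$
$f{\left(D \right)} = 7 - D$
$I{\left(V \right)} = - \frac{V}{2}$
$j{\left(Q \right)} = 30$ ($j{\left(Q \right)} = 3 \left(\left(-5\right) \left(-2\right)\right) = 3 \cdot 10 = 30$)
$\frac{34361}{13175} + \frac{I{\left(138 \right)}}{j{\left(-85 \right)}} = \frac{34361}{13175} + \frac{\left(- \frac{1}{2}\right) 138}{30} = 34361 \cdot \frac{1}{13175} - \frac{23}{10} = \frac{34361}{13175} - \frac{23}{10} = \frac{8117}{26350}$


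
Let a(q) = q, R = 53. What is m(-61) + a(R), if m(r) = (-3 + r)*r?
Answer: 3957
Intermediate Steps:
m(r) = r*(-3 + r)
m(-61) + a(R) = -61*(-3 - 61) + 53 = -61*(-64) + 53 = 3904 + 53 = 3957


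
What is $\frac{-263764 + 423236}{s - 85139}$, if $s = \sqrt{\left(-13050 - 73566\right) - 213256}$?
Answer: $- \frac{13577286608}{7248949193} - \frac{637888 i \sqrt{18742}}{7248949193} \approx -1.873 - 0.012047 i$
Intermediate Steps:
$s = 4 i \sqrt{18742}$ ($s = \sqrt{-86616 - 213256} = \sqrt{-299872} = 4 i \sqrt{18742} \approx 547.61 i$)
$\frac{-263764 + 423236}{s - 85139} = \frac{-263764 + 423236}{4 i \sqrt{18742} - 85139} = \frac{159472}{-85139 + 4 i \sqrt{18742}}$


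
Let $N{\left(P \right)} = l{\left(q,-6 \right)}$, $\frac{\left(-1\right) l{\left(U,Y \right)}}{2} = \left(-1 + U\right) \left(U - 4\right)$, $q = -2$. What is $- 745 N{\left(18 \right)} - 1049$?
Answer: $25771$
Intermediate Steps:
$l{\left(U,Y \right)} = - 2 \left(-1 + U\right) \left(-4 + U\right)$ ($l{\left(U,Y \right)} = - 2 \left(-1 + U\right) \left(U - 4\right) = - 2 \left(-1 + U\right) \left(-4 + U\right)$)
$N{\left(P \right)} = -36$ ($N{\left(P \right)} = -8 - 2 \left(-2\right)^{2} + 10 \left(-2\right) = -8 - 8 - 20 = -36$)
$- 745 N{\left(18 \right)} - 1049 = \left(-745\right) \left(-36\right) - 1049 = 26820 - 1049 = 25771$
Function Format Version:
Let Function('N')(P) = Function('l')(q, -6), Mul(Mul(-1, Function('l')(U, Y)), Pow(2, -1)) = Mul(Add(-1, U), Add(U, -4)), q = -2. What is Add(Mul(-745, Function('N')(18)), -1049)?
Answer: 25771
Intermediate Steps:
Function('l')(U, Y) = Mul(-2, Add(-1, U), Add(-4, U)) (Function('l')(U, Y) = Mul(-2, Mul(Add(-1, U), Add(U, -4))) = Mul(-2, Mul(Add(-1, U), Add(-4, U))) = Mul(-2, Add(-1, U), Add(-4, U)))
Function('N')(P) = -36 (Function('N')(P) = Add(-8, Mul(-2, Pow(-2, 2)), Mul(10, -2)) = Add(-8, Mul(-2, 4), -20) = Add(-8, -8, -20) = -36)
Add(Mul(-745, Function('N')(18)), -1049) = Add(Mul(-745, -36), -1049) = Add(26820, -1049) = 25771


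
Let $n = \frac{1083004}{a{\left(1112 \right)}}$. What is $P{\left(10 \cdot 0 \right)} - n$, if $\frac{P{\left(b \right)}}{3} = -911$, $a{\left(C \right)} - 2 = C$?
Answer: $- \frac{2063783}{557} \approx -3705.2$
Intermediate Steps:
$a{\left(C \right)} = 2 + C$
$n = \frac{541502}{557}$ ($n = \frac{1083004}{2 + 1112} = \frac{1083004}{1114} = 1083004 \cdot \frac{1}{1114} = \frac{541502}{557} \approx 972.18$)
$P{\left(b \right)} = -2733$ ($P{\left(b \right)} = 3 \left(-911\right) = -2733$)
$P{\left(10 \cdot 0 \right)} - n = -2733 - \frac{541502}{557} = - \frac{2063783}{557}$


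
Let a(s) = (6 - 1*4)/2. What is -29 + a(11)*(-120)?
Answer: -149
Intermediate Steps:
a(s) = 1 (a(s) = (6 - 4)*(½) = 2*(½) = 1)
-29 + a(11)*(-120) = -29 + 1*(-120) = -29 - 120 = -149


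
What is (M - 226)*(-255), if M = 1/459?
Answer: 518665/9 ≈ 57629.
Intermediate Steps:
M = 1/459 ≈ 0.0021787
(M - 226)*(-255) = (1/459 - 226)*(-255) = -103733/459*(-255) = 518665/9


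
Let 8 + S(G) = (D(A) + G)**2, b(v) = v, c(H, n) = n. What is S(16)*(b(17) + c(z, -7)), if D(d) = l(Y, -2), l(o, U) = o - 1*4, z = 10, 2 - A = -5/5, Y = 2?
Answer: 1880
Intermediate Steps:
A = 3 (A = 2 - (-5)/5 = 2 - 1*(-1) = 2 + 1 = 3)
l(o, U) = -4 + o (l(o, U) = o - 4 = -4 + o)
D(d) = -2 (D(d) = -4 + 2 = -2)
S(G) = -8 + (-2 + G)**2
S(16)*(b(17) + c(z, -7)) = (-8 + (-2 + 16)**2)*(17 - 7) = (-8 + 14**2)*10 = (-8 + 196)*10 = 188*10 = 1880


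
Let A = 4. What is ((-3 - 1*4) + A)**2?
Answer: 9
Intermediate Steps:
((-3 - 1*4) + A)**2 = ((-3 - 1*4) + 4)**2 = ((-3 - 4) + 4)**2 = (-7 + 4)**2 = (-3)**2 = 9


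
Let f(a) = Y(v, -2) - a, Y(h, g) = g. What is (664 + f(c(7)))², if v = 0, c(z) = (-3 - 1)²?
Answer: 417316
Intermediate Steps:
c(z) = 16 (c(z) = (-4)² = 16)
f(a) = -2 - a
(664 + f(c(7)))² = (664 + (-2 - 1*16))² = (664 + (-2 - 16))² = (664 - 18)² = 646² = 417316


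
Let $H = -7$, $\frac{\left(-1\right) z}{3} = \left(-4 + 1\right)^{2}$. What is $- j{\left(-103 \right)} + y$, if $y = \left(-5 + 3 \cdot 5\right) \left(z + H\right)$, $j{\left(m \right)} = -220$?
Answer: $-120$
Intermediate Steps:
$z = -27$ ($z = - 3 \left(-4 + 1\right)^{2} = - 3 \left(-3\right)^{2} = \left(-3\right) 9 = -27$)
$y = -340$ ($y = \left(-5 + 3 \cdot 5\right) \left(-27 - 7\right) = \left(-5 + 15\right) \left(-34\right) = 10 \left(-34\right) = -340$)
$- j{\left(-103 \right)} + y = \left(-1\right) \left(-220\right) - 340 = 220 - 340 = -120$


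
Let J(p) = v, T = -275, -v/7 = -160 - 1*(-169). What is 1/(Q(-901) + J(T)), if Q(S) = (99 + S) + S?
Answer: -1/1766 ≈ -0.00056625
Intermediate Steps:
Q(S) = 99 + 2*S
v = -63 (v = -7*(-160 - 1*(-169)) = -7*(-160 + 169) = -7*9 = -63)
J(p) = -63
1/(Q(-901) + J(T)) = 1/((99 + 2*(-901)) - 63) = 1/((99 - 1802) - 63) = 1/(-1703 - 63) = 1/(-1766) = -1/1766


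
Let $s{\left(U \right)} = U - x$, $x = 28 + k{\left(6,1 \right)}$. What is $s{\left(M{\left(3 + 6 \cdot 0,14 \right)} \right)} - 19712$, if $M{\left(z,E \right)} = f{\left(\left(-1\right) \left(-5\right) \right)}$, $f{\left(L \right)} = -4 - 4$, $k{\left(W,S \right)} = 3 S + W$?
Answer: $-19757$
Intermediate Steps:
$k{\left(W,S \right)} = W + 3 S$
$x = 37$ ($x = 28 + \left(6 + 3 \cdot 1\right) = 28 + \left(6 + 3\right) = 28 + 9 = 37$)
$f{\left(L \right)} = -8$ ($f{\left(L \right)} = -4 - 4 = -8$)
$M{\left(z,E \right)} = -8$
$s{\left(U \right)} = -37 + U$ ($s{\left(U \right)} = U - 37 = -37 + U$)
$s{\left(M{\left(3 + 6 \cdot 0,14 \right)} \right)} - 19712 = \left(-37 - 8\right) - 19712 = -45 - 19712 = -19757$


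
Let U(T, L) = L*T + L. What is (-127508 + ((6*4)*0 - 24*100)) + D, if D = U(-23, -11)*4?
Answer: -128940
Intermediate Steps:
U(T, L) = L + L*T
D = 968 (D = -11*(1 - 23)*4 = -11*(-22)*4 = 242*4 = 968)
(-127508 + ((6*4)*0 - 24*100)) + D = (-127508 + ((6*4)*0 - 24*100)) + 968 = (-127508 + (24*0 - 2400)) + 968 = (-127508 + (0 - 2400)) + 968 = (-127508 - 2400) + 968 = -129908 + 968 = -128940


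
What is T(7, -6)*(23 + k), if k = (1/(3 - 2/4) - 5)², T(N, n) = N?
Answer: 7728/25 ≈ 309.12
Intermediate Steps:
k = 529/25 (k = (1/(3 - 2*¼) - 5)² = (1/(3 - ½) - 5)² = (1/(5/2) - 5)² = (⅖ - 5)² = (-23/5)² = 529/25 ≈ 21.160)
T(7, -6)*(23 + k) = 7*(23 + 529/25) = 7*(1104/25) = 7728/25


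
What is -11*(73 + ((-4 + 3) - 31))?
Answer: -451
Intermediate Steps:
-11*(73 + ((-4 + 3) - 31)) = -11*(73 + (-1 - 31)) = -11*(73 - 32) = -11*41 = -451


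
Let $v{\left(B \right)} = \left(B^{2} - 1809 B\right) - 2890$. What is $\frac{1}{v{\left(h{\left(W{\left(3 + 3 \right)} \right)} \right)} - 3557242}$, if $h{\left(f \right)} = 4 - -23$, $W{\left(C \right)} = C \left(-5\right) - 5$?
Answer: $- \frac{1}{3608246} \approx -2.7714 \cdot 10^{-7}$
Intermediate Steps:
$W{\left(C \right)} = -5 - 5 C$ ($W{\left(C \right)} = - 5 C - 5 = -5 - 5 C$)
$h{\left(f \right)} = 27$ ($h{\left(f \right)} = 4 + 23 = 27$)
$v{\left(B \right)} = -2890 + B^{2} - 1809 B$
$\frac{1}{v{\left(h{\left(W{\left(3 + 3 \right)} \right)} \right)} - 3557242} = \frac{1}{\left(-2890 + 27^{2} - 48843\right) - 3557242} = \frac{1}{\left(-2890 + 729 - 48843\right) - 3557242} = \frac{1}{-51004 - 3557242} = \frac{1}{-3608246} = - \frac{1}{3608246}$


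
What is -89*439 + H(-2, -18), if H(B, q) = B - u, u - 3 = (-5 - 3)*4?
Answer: -39044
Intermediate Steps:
u = -29 (u = 3 + (-5 - 3)*4 = 3 - 8*4 = 3 - 32 = -29)
H(B, q) = 29 + B (H(B, q) = B - 1*(-29) = B + 29 = 29 + B)
-89*439 + H(-2, -18) = -89*439 + (29 - 2) = -39071 + 27 = -39044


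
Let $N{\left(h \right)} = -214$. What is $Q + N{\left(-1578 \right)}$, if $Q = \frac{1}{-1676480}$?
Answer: $- \frac{358766721}{1676480} \approx -214.0$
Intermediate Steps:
$Q = - \frac{1}{1676480} \approx -5.9649 \cdot 10^{-7}$
$Q + N{\left(-1578 \right)} = - \frac{1}{1676480} - 214 = - \frac{358766721}{1676480}$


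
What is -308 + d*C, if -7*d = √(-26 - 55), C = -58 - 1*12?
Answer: -308 + 90*I ≈ -308.0 + 90.0*I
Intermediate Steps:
C = -70 (C = -58 - 12 = -70)
d = -9*I/7 (d = -√(-26 - 55)/7 = -9*I/7 ≈ -1.2857*I)
-308 + d*C = -308 - 9*I/7*(-70) = -308 + 90*I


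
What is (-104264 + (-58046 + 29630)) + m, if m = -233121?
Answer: -365801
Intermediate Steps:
(-104264 + (-58046 + 29630)) + m = (-104264 + (-58046 + 29630)) - 233121 = (-104264 - 28416) - 233121 = -132680 - 233121 = -365801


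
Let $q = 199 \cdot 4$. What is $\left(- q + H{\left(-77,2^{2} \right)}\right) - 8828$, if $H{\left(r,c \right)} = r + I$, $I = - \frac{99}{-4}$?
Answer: $- \frac{38705}{4} \approx -9676.3$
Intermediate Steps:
$q = 796$
$I = \frac{99}{4}$ ($I = \left(-99\right) \left(- \frac{1}{4}\right) = \frac{99}{4} \approx 24.75$)
$H{\left(r,c \right)} = \frac{99}{4} + r$ ($H{\left(r,c \right)} = r + \frac{99}{4} = \frac{99}{4} + r$)
$\left(- q + H{\left(-77,2^{2} \right)}\right) - 8828 = \left(\left(-1\right) 796 + \left(\frac{99}{4} - 77\right)\right) - 8828 = \left(-796 - \frac{209}{4}\right) - 8828 = - \frac{3393}{4} - 8828 = - \frac{38705}{4}$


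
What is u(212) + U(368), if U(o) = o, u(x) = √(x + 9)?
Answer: 368 + √221 ≈ 382.87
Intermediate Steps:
u(x) = √(9 + x)
u(212) + U(368) = √(9 + 212) + 368 = √221 + 368 = 368 + √221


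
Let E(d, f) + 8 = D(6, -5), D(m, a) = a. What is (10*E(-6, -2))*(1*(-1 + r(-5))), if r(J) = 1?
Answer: 0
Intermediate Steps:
E(d, f) = -13 (E(d, f) = -8 - 5 = -13)
(10*E(-6, -2))*(1*(-1 + r(-5))) = (10*(-13))*(1*(-1 + 1)) = -130*0 = 0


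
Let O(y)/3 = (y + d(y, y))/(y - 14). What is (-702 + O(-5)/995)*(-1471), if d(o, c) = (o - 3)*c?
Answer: 3904450293/3781 ≈ 1.0327e+6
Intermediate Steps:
d(o, c) = c*(-3 + o) (d(o, c) = (-3 + o)*c = c*(-3 + o))
O(y) = 3*(y + y*(-3 + y))/(-14 + y) (O(y) = 3*((y + y*(-3 + y))/(y - 14)) = 3*((y + y*(-3 + y))/(-14 + y)) = 3*(y + y*(-3 + y))/(-14 + y))
(-702 + O(-5)/995)*(-1471) = (-702 + (3*(-5)*(-2 - 5)/(-14 - 5))/995)*(-1471) = (-702 + (3*(-5)*(-7)/(-19))*(1/995))*(-1471) = (-702 + (3*(-5)*(-1/19)*(-7))*(1/995))*(-1471) = (-702 - 105/19*1/995)*(-1471) = (-702 - 21/3781)*(-1471) = -2654283/3781*(-1471) = 3904450293/3781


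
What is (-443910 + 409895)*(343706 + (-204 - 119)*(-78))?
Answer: -12548133500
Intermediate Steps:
(-443910 + 409895)*(343706 + (-204 - 119)*(-78)) = -34015*(343706 - 323*(-78)) = -34015*(343706 + 25194) = -34015*368900 = -12548133500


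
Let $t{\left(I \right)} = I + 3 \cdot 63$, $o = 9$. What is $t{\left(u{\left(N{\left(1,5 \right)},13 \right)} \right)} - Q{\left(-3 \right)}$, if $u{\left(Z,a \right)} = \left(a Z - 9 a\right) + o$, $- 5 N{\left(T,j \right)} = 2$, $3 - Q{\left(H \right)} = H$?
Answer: $\frac{349}{5} \approx 69.8$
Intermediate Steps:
$Q{\left(H \right)} = 3 - H$
$N{\left(T,j \right)} = - \frac{2}{5}$ ($N{\left(T,j \right)} = \left(- \frac{1}{5}\right) 2 = - \frac{2}{5}$)
$u{\left(Z,a \right)} = 9 - 9 a + Z a$ ($u{\left(Z,a \right)} = \left(a Z - 9 a\right) + 9 = \left(Z a - 9 a\right) + 9 = \left(- 9 a + Z a\right) + 9 = 9 - 9 a + Z a$)
$t{\left(I \right)} = 189 + I$ ($t{\left(I \right)} = I + 189 = 189 + I$)
$t{\left(u{\left(N{\left(1,5 \right)},13 \right)} \right)} - Q{\left(-3 \right)} = \left(189 - \frac{566}{5}\right) - \left(3 - -3\right) = \left(189 - \frac{566}{5}\right) - \left(3 + 3\right) = \left(189 - \frac{566}{5}\right) - 6 = \frac{379}{5} - 6 = \frac{349}{5}$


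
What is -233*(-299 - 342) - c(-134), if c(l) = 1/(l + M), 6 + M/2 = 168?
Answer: 28377069/190 ≈ 1.4935e+5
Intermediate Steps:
M = 324 (M = -12 + 2*168 = -12 + 336 = 324)
c(l) = 1/(324 + l) (c(l) = 1/(l + 324) = 1/(324 + l))
-233*(-299 - 342) - c(-134) = -233*(-299 - 342) - 1/(324 - 134) = -233*(-641) - 1/190 = 149353 - 1*1/190 = 149353 - 1/190 = 28377069/190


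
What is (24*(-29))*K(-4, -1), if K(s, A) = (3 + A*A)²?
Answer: -11136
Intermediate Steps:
K(s, A) = (3 + A²)²
(24*(-29))*K(-4, -1) = (24*(-29))*(3 + (-1)²)² = -696*(3 + 1)² = -696*4² = -696*16 = -11136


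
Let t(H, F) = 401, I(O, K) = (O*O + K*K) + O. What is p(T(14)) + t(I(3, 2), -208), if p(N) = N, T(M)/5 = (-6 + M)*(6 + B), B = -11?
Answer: 201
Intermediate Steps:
I(O, K) = O + K² + O² (I(O, K) = (O² + K²) + O = (K² + O²) + O = O + K² + O²)
T(M) = 150 - 25*M (T(M) = 5*((-6 + M)*(6 - 11)) = 5*((-6 + M)*(-5)) = 5*(30 - 5*M) = 150 - 25*M)
p(T(14)) + t(I(3, 2), -208) = (150 - 25*14) + 401 = (150 - 350) + 401 = -200 + 401 = 201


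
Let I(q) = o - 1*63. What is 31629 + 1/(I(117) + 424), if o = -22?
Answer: 10722232/339 ≈ 31629.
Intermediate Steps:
I(q) = -85 (I(q) = -22 - 1*63 = -22 - 63 = -85)
31629 + 1/(I(117) + 424) = 31629 + 1/(-85 + 424) = 31629 + 1/339 = 10722232/339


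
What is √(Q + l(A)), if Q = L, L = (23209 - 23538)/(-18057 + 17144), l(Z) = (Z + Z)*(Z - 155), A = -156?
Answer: √80883167585/913 ≈ 311.50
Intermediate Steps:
l(Z) = 2*Z*(-155 + Z) (l(Z) = (2*Z)*(-155 + Z) = 2*Z*(-155 + Z))
L = 329/913 (L = -329/(-913) = -329*(-1/913) = 329/913 ≈ 0.36035)
Q = 329/913 ≈ 0.36035
√(Q + l(A)) = √(329/913 + 2*(-156)*(-155 - 156)) = √(329/913 + 2*(-156)*(-311)) = √(329/913 + 97032) = √(88590545/913) = √80883167585/913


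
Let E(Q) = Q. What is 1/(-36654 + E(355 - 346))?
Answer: -1/36645 ≈ -2.7289e-5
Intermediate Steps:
1/(-36654 + E(355 - 346)) = 1/(-36654 + (355 - 346)) = 1/(-36654 + 9) = 1/(-36645) = -1/36645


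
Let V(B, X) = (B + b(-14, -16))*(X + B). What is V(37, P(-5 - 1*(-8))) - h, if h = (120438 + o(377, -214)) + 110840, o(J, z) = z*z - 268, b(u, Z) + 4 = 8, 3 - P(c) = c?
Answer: -275289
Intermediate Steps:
P(c) = 3 - c
b(u, Z) = 4 (b(u, Z) = -4 + 8 = 4)
o(J, z) = -268 + z² (o(J, z) = z² - 268 = -268 + z²)
V(B, X) = (4 + B)*(B + X) (V(B, X) = (B + 4)*(X + B) = (4 + B)*(B + X))
h = 276806 (h = (120438 + (-268 + (-214)²)) + 110840 = (120438 + (-268 + 45796)) + 110840 = (120438 + 45528) + 110840 = 165966 + 110840 = 276806)
V(37, P(-5 - 1*(-8))) - h = (37² + 4*37 + 4*(3 - (-5 - 1*(-8))) + 37*(3 - (-5 - 1*(-8)))) - 1*276806 = (1369 + 148 + 4*(3 - (-5 + 8)) + 37*(3 - (-5 + 8))) - 276806 = (1369 + 148 + 4*(3 - 1*3) + 37*(3 - 1*3)) - 276806 = (1369 + 148 + 4*(3 - 3) + 37*(3 - 3)) - 276806 = (1369 + 148 + 4*0 + 37*0) - 276806 = (1369 + 148 + 0 + 0) - 276806 = 1517 - 276806 = -275289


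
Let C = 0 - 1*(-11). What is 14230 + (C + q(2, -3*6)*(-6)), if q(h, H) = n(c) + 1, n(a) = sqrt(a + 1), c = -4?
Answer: 14235 - 6*I*sqrt(3) ≈ 14235.0 - 10.392*I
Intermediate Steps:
n(a) = sqrt(1 + a)
q(h, H) = 1 + I*sqrt(3) (q(h, H) = sqrt(1 - 4) + 1 = sqrt(-3) + 1 = I*sqrt(3) + 1 = 1 + I*sqrt(3))
C = 11 (C = 0 + 11 = 11)
14230 + (C + q(2, -3*6)*(-6)) = 14230 + (11 + (1 + I*sqrt(3))*(-6)) = 14230 + (11 + (-6 - 6*I*sqrt(3))) = 14230 + (5 - 6*I*sqrt(3)) = 14235 - 6*I*sqrt(3)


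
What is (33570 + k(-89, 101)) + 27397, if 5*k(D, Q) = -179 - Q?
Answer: 60911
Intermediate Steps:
k(D, Q) = -179/5 - Q/5 (k(D, Q) = (-179 - Q)/5 = -179/5 - Q/5)
(33570 + k(-89, 101)) + 27397 = (33570 + (-179/5 - ⅕*101)) + 27397 = (33570 + (-179/5 - 101/5)) + 27397 = (33570 - 56) + 27397 = 33514 + 27397 = 60911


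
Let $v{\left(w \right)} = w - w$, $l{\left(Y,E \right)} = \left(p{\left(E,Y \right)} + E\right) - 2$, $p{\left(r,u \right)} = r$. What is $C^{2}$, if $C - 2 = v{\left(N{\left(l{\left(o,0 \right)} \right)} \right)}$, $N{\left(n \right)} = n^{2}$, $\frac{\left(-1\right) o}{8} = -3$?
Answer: $4$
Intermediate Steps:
$o = 24$ ($o = \left(-8\right) \left(-3\right) = 24$)
$l{\left(Y,E \right)} = -2 + 2 E$ ($l{\left(Y,E \right)} = \left(E + E\right) - 2 = 2 E - 2 = -2 + 2 E$)
$v{\left(w \right)} = 0$
$C = 2$ ($C = 2 + 0 = 2$)
$C^{2} = 2^{2} = 4$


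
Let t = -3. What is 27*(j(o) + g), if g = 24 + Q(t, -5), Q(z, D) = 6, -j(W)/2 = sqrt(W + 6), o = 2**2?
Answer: 810 - 54*sqrt(10) ≈ 639.24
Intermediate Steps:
o = 4
j(W) = -2*sqrt(6 + W) (j(W) = -2*sqrt(W + 6) = -2*sqrt(6 + W))
g = 30 (g = 24 + 6 = 30)
27*(j(o) + g) = 27*(-2*sqrt(6 + 4) + 30) = 27*(-2*sqrt(10) + 30) = 27*(30 - 2*sqrt(10)) = 810 - 54*sqrt(10)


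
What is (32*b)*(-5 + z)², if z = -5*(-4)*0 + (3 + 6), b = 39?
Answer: 19968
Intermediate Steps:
z = 9 (z = 20*0 + 9 = 0 + 9 = 9)
(32*b)*(-5 + z)² = (32*39)*(-5 + 9)² = 1248*4² = 1248*16 = 19968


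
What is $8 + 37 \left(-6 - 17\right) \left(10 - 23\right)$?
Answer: $11071$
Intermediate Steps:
$8 + 37 \left(-6 - 17\right) \left(10 - 23\right) = 8 + 37 \left(\left(-23\right) \left(-13\right)\right) = 8 + 37 \cdot 299 = 8 + 11063 = 11071$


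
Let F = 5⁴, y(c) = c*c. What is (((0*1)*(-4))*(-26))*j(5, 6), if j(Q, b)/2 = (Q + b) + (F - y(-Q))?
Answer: 0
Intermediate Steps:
y(c) = c²
F = 625
j(Q, b) = 1250 - 2*Q² + 2*Q + 2*b (j(Q, b) = 2*((Q + b) + (625 - (-Q)²)) = 2*((Q + b) + (625 - Q²)) = 2*(625 + Q + b - Q²) = 1250 - 2*Q² + 2*Q + 2*b)
(((0*1)*(-4))*(-26))*j(5, 6) = (((0*1)*(-4))*(-26))*(1250 - 2*5² + 2*5 + 2*6) = ((0*(-4))*(-26))*(1250 - 2*25 + 10 + 12) = (0*(-26))*(1250 - 50 + 10 + 12) = 0*1222 = 0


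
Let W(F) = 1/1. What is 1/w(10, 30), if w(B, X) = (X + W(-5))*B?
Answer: 1/310 ≈ 0.0032258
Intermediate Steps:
W(F) = 1
w(B, X) = B*(1 + X) (w(B, X) = (X + 1)*B = (1 + X)*B = B*(1 + X))
1/w(10, 30) = 1/(10*(1 + 30)) = 1/(10*31) = 1/310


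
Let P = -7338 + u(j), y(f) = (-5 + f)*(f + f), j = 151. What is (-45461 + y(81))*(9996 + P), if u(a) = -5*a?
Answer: -63082547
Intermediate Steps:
y(f) = 2*f*(-5 + f) (y(f) = (-5 + f)*(2*f) = 2*f*(-5 + f))
P = -8093 (P = -7338 - 5*151 = -7338 - 755 = -8093)
(-45461 + y(81))*(9996 + P) = (-45461 + 2*81*(-5 + 81))*(9996 - 8093) = (-45461 + 2*81*76)*1903 = (-45461 + 12312)*1903 = -33149*1903 = -63082547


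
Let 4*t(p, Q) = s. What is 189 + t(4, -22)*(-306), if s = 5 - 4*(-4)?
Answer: -2835/2 ≈ -1417.5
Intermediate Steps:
s = 21 (s = 5 + 16 = 21)
t(p, Q) = 21/4 (t(p, Q) = (1/4)*21 = 21/4)
189 + t(4, -22)*(-306) = 189 + (21/4)*(-306) = 189 - 3213/2 = -2835/2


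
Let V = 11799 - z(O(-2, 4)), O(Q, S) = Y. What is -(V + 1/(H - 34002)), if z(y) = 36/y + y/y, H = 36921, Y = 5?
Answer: -172086731/14595 ≈ -11791.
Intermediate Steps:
O(Q, S) = 5
z(y) = 1 + 36/y (z(y) = 36/y + 1 = 1 + 36/y)
V = 58954/5 (V = 11799 - (36 + 5)/5 = 11799 - 41/5 = 58954/5 ≈ 11791.)
-(V + 1/(H - 34002)) = -(58954/5 + 1/(36921 - 34002)) = -(58954/5 + 1/2919) = -1*172086731/14595 = -172086731/14595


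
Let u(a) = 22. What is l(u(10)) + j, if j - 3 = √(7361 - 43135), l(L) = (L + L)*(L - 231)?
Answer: -9193 + I*√35774 ≈ -9193.0 + 189.14*I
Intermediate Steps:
l(L) = 2*L*(-231 + L) (l(L) = (2*L)*(-231 + L) = 2*L*(-231 + L))
j = 3 + I*√35774 (j = 3 + √(7361 - 43135) = 3 + √(-35774) = 3 + I*√35774 ≈ 3.0 + 189.14*I)
l(u(10)) + j = 2*22*(-231 + 22) + (3 + I*√35774) = 2*22*(-209) + (3 + I*√35774) = -9196 + (3 + I*√35774) = -9193 + I*√35774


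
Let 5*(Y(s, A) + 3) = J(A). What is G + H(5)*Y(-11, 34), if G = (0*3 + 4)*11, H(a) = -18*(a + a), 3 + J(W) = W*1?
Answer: -532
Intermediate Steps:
J(W) = -3 + W (J(W) = -3 + W*1 = -3 + W)
H(a) = -36*a
Y(s, A) = -18/5 + A/5 (Y(s, A) = -3 + (-3 + A)/5 = -3 + (-3/5 + A/5) = -18/5 + A/5)
G = 44 (G = (0 + 4)*11 = 4*11 = 44)
G + H(5)*Y(-11, 34) = 44 + (-36*5)*(-18/5 + (1/5)*34) = 44 - 180*(-18/5 + 34/5) = 44 - 180*16/5 = 44 - 576 = -532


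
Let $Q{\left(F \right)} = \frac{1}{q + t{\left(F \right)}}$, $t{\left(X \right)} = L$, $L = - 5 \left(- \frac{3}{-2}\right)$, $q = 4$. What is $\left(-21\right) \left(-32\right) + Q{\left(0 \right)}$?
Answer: $\frac{4702}{7} \approx 671.71$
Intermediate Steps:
$L = - \frac{15}{2}$ ($L = - 5 \left(\left(-3\right) \left(- \frac{1}{2}\right)\right) = \left(-5\right) \frac{3}{2} = - \frac{15}{2} \approx -7.5$)
$t{\left(X \right)} = - \frac{15}{2}$
$Q{\left(F \right)} = - \frac{2}{7}$ ($Q{\left(F \right)} = \frac{1}{4 - \frac{15}{2}} = \frac{1}{- \frac{7}{2}} = - \frac{2}{7}$)
$\left(-21\right) \left(-32\right) + Q{\left(0 \right)} = \left(-21\right) \left(-32\right) - \frac{2}{7} = 672 - \frac{2}{7} = \frac{4702}{7}$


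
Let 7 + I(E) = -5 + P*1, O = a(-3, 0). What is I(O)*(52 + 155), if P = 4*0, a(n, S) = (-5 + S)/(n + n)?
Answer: -2484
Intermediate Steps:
a(n, S) = (-5 + S)/(2*n) (a(n, S) = (-5 + S)/((2*n)) = (-5 + S)*(1/(2*n)) = (-5 + S)/(2*n))
O = 5/6 (O = (1/2)*(-5 + 0)/(-3) = (1/2)*(-1/3)*(-5) = 5/6 ≈ 0.83333)
P = 0
I(E) = -12 (I(E) = -7 + (-5 + 0*1) = -7 + (-5 + 0) = -7 - 5 = -12)
I(O)*(52 + 155) = -12*(52 + 155) = -12*207 = -2484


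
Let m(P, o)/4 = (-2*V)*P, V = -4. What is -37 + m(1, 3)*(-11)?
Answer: -389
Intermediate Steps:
m(P, o) = 32*P (m(P, o) = 4*((-2*(-4))*P) = 4*(8*P) = 32*P)
-37 + m(1, 3)*(-11) = -37 + (32*1)*(-11) = -37 + 32*(-11) = -37 - 352 = -389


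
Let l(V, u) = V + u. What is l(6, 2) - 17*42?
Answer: -706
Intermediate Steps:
l(6, 2) - 17*42 = (6 + 2) - 17*42 = 8 - 714 = -706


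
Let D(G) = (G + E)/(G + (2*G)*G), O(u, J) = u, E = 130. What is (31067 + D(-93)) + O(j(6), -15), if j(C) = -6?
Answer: 14443366/465 ≈ 31061.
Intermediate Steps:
D(G) = (130 + G)/(G + 2*G**2) (D(G) = (G + 130)/(G + (2*G)*G) = (130 + G)/(G + 2*G**2))
(31067 + D(-93)) + O(j(6), -15) = (31067 + (130 - 93)/((-93)*(1 + 2*(-93)))) - 6 = (31067 - 1/93*37/(1 - 186)) - 6 = (31067 - 1/93*37/(-185)) - 6 = (31067 - 1/93*(-1/185)*37) - 6 = (31067 + 1/465) - 6 = 14446156/465 - 6 = 14443366/465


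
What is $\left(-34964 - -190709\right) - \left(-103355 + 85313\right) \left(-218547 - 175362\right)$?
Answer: $-7106750433$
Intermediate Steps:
$\left(-34964 - -190709\right) - \left(-103355 + 85313\right) \left(-218547 - 175362\right) = \left(-34964 + 190709\right) - \left(-18042\right) \left(-393909\right) = 155745 - 7106906178 = -7106750433$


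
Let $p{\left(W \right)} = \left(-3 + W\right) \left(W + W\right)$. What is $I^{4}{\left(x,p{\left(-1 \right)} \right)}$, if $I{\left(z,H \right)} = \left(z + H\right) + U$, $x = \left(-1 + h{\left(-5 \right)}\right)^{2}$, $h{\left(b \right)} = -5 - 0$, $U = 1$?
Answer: $4100625$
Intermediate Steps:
$h{\left(b \right)} = -5$ ($h{\left(b \right)} = -5 + 0 = -5$)
$p{\left(W \right)} = 2 W \left(-3 + W\right)$ ($p{\left(W \right)} = \left(-3 + W\right) 2 W = 2 W \left(-3 + W\right)$)
$x = 36$ ($x = \left(-1 - 5\right)^{2} = \left(-6\right)^{2} = 36$)
$I{\left(z,H \right)} = 1 + H + z$ ($I{\left(z,H \right)} = \left(z + H\right) + 1 = \left(H + z\right) + 1 = 1 + H + z$)
$I^{4}{\left(x,p{\left(-1 \right)} \right)} = \left(1 + 2 \left(-1\right) \left(-3 - 1\right) + 36\right)^{4} = \left(1 + 2 \left(-1\right) \left(-4\right) + 36\right)^{4} = \left(1 + 8 + 36\right)^{4} = 45^{4} = 4100625$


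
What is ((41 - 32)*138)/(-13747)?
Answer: -1242/13747 ≈ -0.090347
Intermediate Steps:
((41 - 32)*138)/(-13747) = (9*138)*(-1/13747) = 1242*(-1/13747) = -1242/13747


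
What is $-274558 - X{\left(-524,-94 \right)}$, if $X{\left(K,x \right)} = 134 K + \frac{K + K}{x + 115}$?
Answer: $- \frac{4290134}{21} \approx -2.0429 \cdot 10^{5}$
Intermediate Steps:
$X{\left(K,x \right)} = 134 K + \frac{2 K}{115 + x}$
$-274558 - X{\left(-524,-94 \right)} = -274558 - 2 \left(-524\right) \frac{1}{115 - 94} \left(7706 + 67 \left(-94\right)\right) = -274558 - 2 \left(-524\right) \frac{1}{21} \left(7706 - 6298\right) = -274558 - 2 \left(-524\right) \frac{1}{21} \cdot 1408 = -274558 - - \frac{1475584}{21} = -274558 + \frac{1475584}{21} = - \frac{4290134}{21}$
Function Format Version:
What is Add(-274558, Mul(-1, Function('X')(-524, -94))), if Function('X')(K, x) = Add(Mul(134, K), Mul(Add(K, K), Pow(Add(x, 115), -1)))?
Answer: Rational(-4290134, 21) ≈ -2.0429e+5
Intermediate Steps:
Function('X')(K, x) = Add(Mul(134, K), Mul(2, K, Pow(Add(115, x), -1))) (Function('X')(K, x) = Add(Mul(134, K), Mul(Mul(2, K), Pow(Add(115, x), -1))) = Add(Mul(134, K), Mul(2, K, Pow(Add(115, x), -1))))
Add(-274558, Mul(-1, Function('X')(-524, -94))) = Add(-274558, Mul(-1, Mul(2, -524, Pow(Add(115, -94), -1), Add(7706, Mul(67, -94))))) = Add(-274558, Mul(-1, Mul(2, -524, Pow(21, -1), Add(7706, -6298)))) = Add(-274558, Mul(-1, Mul(2, -524, Rational(1, 21), 1408))) = Add(-274558, Mul(-1, Rational(-1475584, 21))) = Add(-274558, Rational(1475584, 21)) = Rational(-4290134, 21)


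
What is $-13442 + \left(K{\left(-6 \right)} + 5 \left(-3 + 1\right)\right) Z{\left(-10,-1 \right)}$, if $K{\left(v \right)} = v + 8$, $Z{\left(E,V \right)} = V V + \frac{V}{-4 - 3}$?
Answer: $- \frac{94158}{7} \approx -13451.0$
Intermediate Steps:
$Z{\left(E,V \right)} = V^{2} - \frac{V}{7}$ ($Z{\left(E,V \right)} = V^{2} + \frac{V}{-4 - 3} = V^{2} + \frac{V}{-7} = V^{2} + V \left(- \frac{1}{7}\right) = V^{2} - \frac{V}{7}$)
$K{\left(v \right)} = 8 + v$
$-13442 + \left(K{\left(-6 \right)} + 5 \left(-3 + 1\right)\right) Z{\left(-10,-1 \right)} = -13442 + \left(\left(8 - 6\right) + 5 \left(-3 + 1\right)\right) \left(- (- \frac{1}{7} - 1)\right) = -13442 + \left(2 + 5 \left(-2\right)\right) \left(\left(-1\right) \left(- \frac{8}{7}\right)\right) = -13442 + \left(2 - 10\right) \frac{8}{7} = -13442 - \frac{64}{7} = - \frac{94158}{7}$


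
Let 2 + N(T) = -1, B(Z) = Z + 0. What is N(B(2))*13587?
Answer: -40761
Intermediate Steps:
B(Z) = Z
N(T) = -3 (N(T) = -2 - 1 = -3)
N(B(2))*13587 = -3*13587 = -40761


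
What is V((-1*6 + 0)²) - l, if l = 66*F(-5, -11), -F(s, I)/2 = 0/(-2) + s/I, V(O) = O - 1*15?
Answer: 81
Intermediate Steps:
V(O) = -15 + O (V(O) = O - 15 = -15 + O)
F(s, I) = -2*s/I (F(s, I) = -2*(0/(-2) + s/I) = -2*(0*(-½) + s/I) = -2*(0 + s/I) = -2*s/I)
l = -60 (l = 66*(-2*(-5)/(-11)) = 66*(-2*(-5)*(-1/11)) = 66*(-10/11) = -60)
V((-1*6 + 0)²) - l = (-15 + (-1*6 + 0)²) - 1*(-60) = (-15 + (-6 + 0)²) + 60 = (-15 + (-6)²) + 60 = (-15 + 36) + 60 = 21 + 60 = 81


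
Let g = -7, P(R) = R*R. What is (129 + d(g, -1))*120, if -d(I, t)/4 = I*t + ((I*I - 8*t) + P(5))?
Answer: -27240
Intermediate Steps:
P(R) = R²
d(I, t) = -100 - 4*I² + 32*t - 4*I*t (d(I, t) = -4*(I*t + ((I*I - 8*t) + 5²)) = -4*(I*t + ((I² - 8*t) + 25)) = -4*(I*t + (25 + I² - 8*t)) = -4*(25 + I² - 8*t + I*t) = -100 - 4*I² + 32*t - 4*I*t)
(129 + d(g, -1))*120 = (129 + (-100 - 4*(-7)² + 32*(-1) - 4*(-7)*(-1)))*120 = (129 + (-100 - 4*49 - 32 - 28))*120 = (129 + (-100 - 196 - 32 - 28))*120 = (129 - 356)*120 = -227*120 = -27240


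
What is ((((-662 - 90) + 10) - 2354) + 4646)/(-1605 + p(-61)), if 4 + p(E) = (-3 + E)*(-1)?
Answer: -310/309 ≈ -1.0032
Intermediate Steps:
p(E) = -1 - E (p(E) = -4 + (-3 + E)*(-1) = -4 + (3 - E) = -1 - E)
((((-662 - 90) + 10) - 2354) + 4646)/(-1605 + p(-61)) = ((((-662 - 90) + 10) - 2354) + 4646)/(-1605 + (-1 - 1*(-61))) = (((-752 + 10) - 2354) + 4646)/(-1605 + (-1 + 61)) = ((-742 - 2354) + 4646)/(-1605 + 60) = (-3096 + 4646)/(-1545) = 1550*(-1/1545) = -310/309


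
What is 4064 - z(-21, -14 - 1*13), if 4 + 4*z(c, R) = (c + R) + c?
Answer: 16329/4 ≈ 4082.3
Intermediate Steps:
z(c, R) = -1 + c/2 + R/4 (z(c, R) = -1 + ((c + R) + c)/4 = -1 + ((R + c) + c)/4 = -1 + (R + 2*c)/4 = -1 + (c/2 + R/4) = -1 + c/2 + R/4)
4064 - z(-21, -14 - 1*13) = 4064 - (-1 + (1/2)*(-21) + (-14 - 1*13)/4) = 4064 - (-1 - 21/2 + (-14 - 13)/4) = 4064 - (-1 - 21/2 + (1/4)*(-27)) = 4064 - (-1 - 21/2 - 27/4) = 4064 - 1*(-73/4) = 4064 + 73/4 = 16329/4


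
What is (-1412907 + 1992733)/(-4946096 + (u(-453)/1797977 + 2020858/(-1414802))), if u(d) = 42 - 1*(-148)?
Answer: -737475313124026802/6290895457688604535 ≈ -0.11723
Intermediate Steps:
u(d) = 190 (u(d) = 42 + 148 = 190)
(-1412907 + 1992733)/(-4946096 + (u(-453)/1797977 + 2020858/(-1414802))) = (-1412907 + 1992733)/(-4946096 + (190/1797977 + 2020858/(-1414802))) = 579826/(-4946096 + (190*(1/1797977) + 2020858*(-1/1414802))) = 579826/(-4946096 + (190/1797977 - 1010429/707401)) = 579826/(-4946096 - 1816593695943/1271890727777) = 579826/(-6290895457688604535/1271890727777) = 579826*(-1271890727777/6290895457688604535) = -737475313124026802/6290895457688604535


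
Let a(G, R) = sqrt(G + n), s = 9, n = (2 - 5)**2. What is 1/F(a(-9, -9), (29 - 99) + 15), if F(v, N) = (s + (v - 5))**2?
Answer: 1/16 ≈ 0.062500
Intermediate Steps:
n = 9 (n = (-3)**2 = 9)
a(G, R) = sqrt(9 + G) (a(G, R) = sqrt(G + 9) = sqrt(9 + G))
F(v, N) = (4 + v)**2 (F(v, N) = (9 + (v - 5))**2 = (9 + (-5 + v))**2 = (4 + v)**2)
1/F(a(-9, -9), (29 - 99) + 15) = 1/((4 + sqrt(9 - 9))**2) = 1/((4 + sqrt(0))**2) = 1/((4 + 0)**2) = 1/(4**2) = 1/16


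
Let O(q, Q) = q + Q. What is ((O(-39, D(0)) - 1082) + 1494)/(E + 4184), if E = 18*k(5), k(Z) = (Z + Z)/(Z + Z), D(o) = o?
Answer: 373/4202 ≈ 0.088767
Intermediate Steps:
O(q, Q) = Q + q
k(Z) = 1 (k(Z) = (2*Z)/((2*Z)) = (2*Z)*(1/(2*Z)) = 1)
E = 18 (E = 18*1 = 18)
((O(-39, D(0)) - 1082) + 1494)/(E + 4184) = (((0 - 39) - 1082) + 1494)/(18 + 4184) = ((-39 - 1082) + 1494)/4202 = (-1121 + 1494)*(1/4202) = 373*(1/4202) = 373/4202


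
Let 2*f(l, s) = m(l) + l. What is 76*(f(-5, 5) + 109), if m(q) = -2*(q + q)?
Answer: 8854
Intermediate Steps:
m(q) = -4*q
f(l, s) = -3*l/2 (f(l, s) = (-4*l + l)/2 = (-3*l)/2 = -3*l/2)
76*(f(-5, 5) + 109) = 76*(-3/2*(-5) + 109) = 76*(15/2 + 109) = 76*(233/2) = 8854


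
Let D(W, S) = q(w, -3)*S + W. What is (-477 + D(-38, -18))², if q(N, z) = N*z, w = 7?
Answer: 18769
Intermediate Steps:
D(W, S) = W - 21*S (D(W, S) = (7*(-3))*S + W = -21*S + W = W - 21*S)
(-477 + D(-38, -18))² = (-477 + (-38 - 21*(-18)))² = (-477 + (-38 + 378))² = (-477 + 340)² = (-137)² = 18769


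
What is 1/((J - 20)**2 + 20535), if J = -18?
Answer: 1/21979 ≈ 4.5498e-5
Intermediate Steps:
1/((J - 20)**2 + 20535) = 1/((-18 - 20)**2 + 20535) = 1/((-38)**2 + 20535) = 1/(1444 + 20535) = 1/21979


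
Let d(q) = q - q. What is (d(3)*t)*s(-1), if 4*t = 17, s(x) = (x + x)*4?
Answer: 0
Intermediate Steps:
s(x) = 8*x (s(x) = (2*x)*4 = 8*x)
d(q) = 0
t = 17/4 (t = (¼)*17 = 17/4 ≈ 4.2500)
(d(3)*t)*s(-1) = (0*(17/4))*(8*(-1)) = 0*(-8) = 0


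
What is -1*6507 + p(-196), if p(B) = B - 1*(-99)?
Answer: -6604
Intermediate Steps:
p(B) = 99 + B (p(B) = B + 99 = 99 + B)
-1*6507 + p(-196) = -1*6507 + (99 - 196) = -6507 - 97 = -6604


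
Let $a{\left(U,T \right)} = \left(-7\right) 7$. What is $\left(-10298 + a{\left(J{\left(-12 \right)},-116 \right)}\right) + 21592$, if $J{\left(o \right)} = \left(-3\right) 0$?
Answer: $11245$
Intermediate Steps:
$J{\left(o \right)} = 0$
$a{\left(U,T \right)} = -49$
$\left(-10298 + a{\left(J{\left(-12 \right)},-116 \right)}\right) + 21592 = \left(-10298 - 49\right) + 21592 = -10347 + 21592 = 11245$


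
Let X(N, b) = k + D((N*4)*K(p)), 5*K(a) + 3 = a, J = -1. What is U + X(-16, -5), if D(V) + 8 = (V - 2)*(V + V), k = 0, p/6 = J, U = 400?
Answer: 661832/25 ≈ 26473.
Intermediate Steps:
p = -6 (p = 6*(-1) = -6)
K(a) = -⅗ + a/5
D(V) = -8 + 2*V*(-2 + V) (D(V) = -8 + (V - 2)*(V + V) = -8 + (-2 + V)*(2*V) = -8 + 2*V*(-2 + V))
X(N, b) = -8 + 144*N/5 + 2592*N²/25 (X(N, b) = 0 + (-8 - 4*N*4*(-⅗ + (⅕)*(-6)) + 2*((N*4)*(-⅗ + (⅕)*(-6)))²) = 0 + (-8 - 4*4*N*(-⅗ - 6/5) + 2*((4*N)*(-⅗ - 6/5))²) = 0 + (-8 - 4*4*N*(-9)/5 + 2*((4*N)*(-9/5))²) = 0 + (-8 - (-144)*N/5 + 2*(-36*N/5)²) = 0 + (-8 + 144*N/5 + 2*(1296*N²/25)) = 0 + (-8 + 144*N/5 + 2592*N²/25) = -8 + 144*N/5 + 2592*N²/25)
U + X(-16, -5) = 400 + (-8 + (144/5)*(-16) + (2592/25)*(-16)²) = 400 + (-8 - 2304/5 + (2592/25)*256) = 400 + (-8 - 2304/5 + 663552/25) = 400 + 651832/25 = 661832/25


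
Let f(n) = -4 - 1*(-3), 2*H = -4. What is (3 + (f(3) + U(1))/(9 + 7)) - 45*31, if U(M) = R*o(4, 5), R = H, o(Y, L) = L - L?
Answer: -22273/16 ≈ -1392.1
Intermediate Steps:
H = -2 (H = (½)*(-4) = -2)
o(Y, L) = 0
R = -2
f(n) = -1 (f(n) = -4 + 3 = -1)
U(M) = 0 (U(M) = -2*0 = 0)
(3 + (f(3) + U(1))/(9 + 7)) - 45*31 = (3 + (-1 + 0)/(9 + 7)) - 45*31 = (3 - 1/16) - 1395 = 47/16 - 1395 = -22273/16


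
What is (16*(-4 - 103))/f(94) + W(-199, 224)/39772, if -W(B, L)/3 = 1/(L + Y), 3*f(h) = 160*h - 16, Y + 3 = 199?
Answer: -595784873/1742809040 ≈ -0.34185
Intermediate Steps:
Y = 196 (Y = -3 + 199 = 196)
f(h) = -16/3 + 160*h/3 (f(h) = (160*h - 16)/3 = (-16 + 160*h)/3 = -16/3 + 160*h/3)
W(B, L) = -3/(196 + L) (W(B, L) = -3/(L + 196) = -3/(196 + L))
(16*(-4 - 103))/f(94) + W(-199, 224)/39772 = (16*(-4 - 103))/(-16/3 + (160/3)*94) - 3/(196 + 224)/39772 = (16*(-107))/(-16/3 + 15040/3) - 3/420*(1/39772) = -1712/5008 - 3*1/420*(1/39772) = -1712*1/5008 - 1/140*1/39772 = -107/313 - 1/5568080 = -595784873/1742809040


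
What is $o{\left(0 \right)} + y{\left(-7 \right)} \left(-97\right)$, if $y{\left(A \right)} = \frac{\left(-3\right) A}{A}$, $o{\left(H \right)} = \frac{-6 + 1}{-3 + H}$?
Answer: $\frac{878}{3} \approx 292.67$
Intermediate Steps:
$o{\left(H \right)} = - \frac{5}{-3 + H}$
$y{\left(A \right)} = -3$
$o{\left(0 \right)} + y{\left(-7 \right)} \left(-97\right) = - \frac{5}{-3 + 0} - -291 = - \frac{5}{-3} + 291 = \left(-5\right) \left(- \frac{1}{3}\right) + 291 = \frac{5}{3} + 291 = \frac{878}{3}$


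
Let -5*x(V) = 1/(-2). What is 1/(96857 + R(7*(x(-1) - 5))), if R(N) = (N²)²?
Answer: 10000/14809857201 ≈ 6.7523e-7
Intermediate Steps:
x(V) = ⅒ (x(V) = -⅕/(-2) = -⅕*(-½) = ⅒)
R(N) = N⁴
1/(96857 + R(7*(x(-1) - 5))) = 1/(96857 + (7*(⅒ - 5))⁴) = 1/(96857 + (7*(-49/10))⁴) = 1/(96857 + (-343/10)⁴) = 1/(96857 + 13841287201/10000) = 1/(14809857201/10000) = 10000/14809857201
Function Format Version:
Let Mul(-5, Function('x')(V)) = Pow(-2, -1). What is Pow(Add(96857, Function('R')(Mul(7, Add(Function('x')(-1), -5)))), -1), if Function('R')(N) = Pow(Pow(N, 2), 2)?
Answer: Rational(10000, 14809857201) ≈ 6.7523e-7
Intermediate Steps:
Function('x')(V) = Rational(1, 10) (Function('x')(V) = Mul(Rational(-1, 5), Pow(-2, -1)) = Mul(Rational(-1, 5), Rational(-1, 2)) = Rational(1, 10))
Function('R')(N) = Pow(N, 4)
Pow(Add(96857, Function('R')(Mul(7, Add(Function('x')(-1), -5)))), -1) = Pow(Add(96857, Pow(Mul(7, Add(Rational(1, 10), -5)), 4)), -1) = Pow(Add(96857, Pow(Mul(7, Rational(-49, 10)), 4)), -1) = Pow(Add(96857, Pow(Rational(-343, 10), 4)), -1) = Pow(Add(96857, Rational(13841287201, 10000)), -1) = Pow(Rational(14809857201, 10000), -1) = Rational(10000, 14809857201)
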